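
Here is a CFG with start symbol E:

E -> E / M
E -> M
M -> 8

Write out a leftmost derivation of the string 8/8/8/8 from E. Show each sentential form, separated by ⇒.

E ⇒ E/M ⇒ E/M/M ⇒ E/M/M/M ⇒ M/M/M/M ⇒ 8/M/M/M ⇒ 8/8/M/M ⇒ 8/8/8/M ⇒ 8/8/8/8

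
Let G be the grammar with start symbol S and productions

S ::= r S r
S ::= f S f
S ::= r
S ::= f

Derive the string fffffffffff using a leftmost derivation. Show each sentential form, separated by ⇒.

S⇒fSf⇒ffSff⇒fffSfff⇒ffffSffff⇒fffffSfffff⇒fffffffffff

S ⇒ fSf   [S ::= f S f]
fSf ⇒ ffSff   [S ::= f S f]
ffSff ⇒ fffSfff   [S ::= f S f]
fffSfff ⇒ ffffSffff   [S ::= f S f]
ffffSffff ⇒ fffffSfffff   [S ::= f S f]
fffffSfffff ⇒ fffffffffff   [S ::= f]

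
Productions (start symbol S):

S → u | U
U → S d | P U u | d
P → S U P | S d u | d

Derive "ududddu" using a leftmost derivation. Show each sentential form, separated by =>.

S => U   [S → U]
U => PUu   [U → P U u]
PUu => SUPUu   [P → S U P]
SUPUu => uUPUu   [S → u]
uUPUu => udPUu   [U → d]
udPUu => udSUPUu   [P → S U P]
udSUPUu => uduUPUu   [S → u]
uduUPUu => ududPUu   [U → d]
ududPUu => ududdUu   [P → d]
ududdUu => ududddu   [U → d]

S => U => PUu => SUPUu => uUPUu => udPUu => udSUPUu => uduUPUu => ududPUu => ududdUu => ududddu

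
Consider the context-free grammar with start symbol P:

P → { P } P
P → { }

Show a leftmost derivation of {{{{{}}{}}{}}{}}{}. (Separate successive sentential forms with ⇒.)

P ⇒ {P}P   [P → { P } P]
{P}P ⇒ {{P}P}P   [P → { P } P]
{{P}P}P ⇒ {{{P}P}P}P   [P → { P } P]
{{{P}P}P}P ⇒ {{{{P}P}P}P}P   [P → { P } P]
{{{{P}P}P}P}P ⇒ {{{{{}}P}P}P}P   [P → { }]
{{{{{}}P}P}P}P ⇒ {{{{{}}{}}P}P}P   [P → { }]
{{{{{}}{}}P}P}P ⇒ {{{{{}}{}}{}}P}P   [P → { }]
{{{{{}}{}}{}}P}P ⇒ {{{{{}}{}}{}}{}}P   [P → { }]
{{{{{}}{}}{}}{}}P ⇒ {{{{{}}{}}{}}{}}{}   [P → { }]

P⇒{P}P⇒{{P}P}P⇒{{{P}P}P}P⇒{{{{P}P}P}P}P⇒{{{{{}}P}P}P}P⇒{{{{{}}{}}P}P}P⇒{{{{{}}{}}{}}P}P⇒{{{{{}}{}}{}}{}}P⇒{{{{{}}{}}{}}{}}{}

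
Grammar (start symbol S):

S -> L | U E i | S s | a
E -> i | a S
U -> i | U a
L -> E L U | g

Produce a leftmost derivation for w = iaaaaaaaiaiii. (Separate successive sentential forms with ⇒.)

S ⇒ UEi ⇒ UaEi ⇒ UaaEi ⇒ UaaaEi ⇒ UaaaaEi ⇒ UaaaaaEi ⇒ UaaaaaaEi ⇒ iaaaaaaEi ⇒ iaaaaaaaSi ⇒ iaaaaaaaUEii ⇒ iaaaaaaaUaEii ⇒ iaaaaaaaiaEii ⇒ iaaaaaaaiaiii

S ⇒ UEi   [S -> U E i]
UEi ⇒ UaEi   [U -> U a]
UaEi ⇒ UaaEi   [U -> U a]
UaaEi ⇒ UaaaEi   [U -> U a]
UaaaEi ⇒ UaaaaEi   [U -> U a]
UaaaaEi ⇒ UaaaaaEi   [U -> U a]
UaaaaaEi ⇒ UaaaaaaEi   [U -> U a]
UaaaaaaEi ⇒ iaaaaaaEi   [U -> i]
iaaaaaaEi ⇒ iaaaaaaaSi   [E -> a S]
iaaaaaaaSi ⇒ iaaaaaaaUEii   [S -> U E i]
iaaaaaaaUEii ⇒ iaaaaaaaUaEii   [U -> U a]
iaaaaaaaUaEii ⇒ iaaaaaaaiaEii   [U -> i]
iaaaaaaaiaEii ⇒ iaaaaaaaiaiii   [E -> i]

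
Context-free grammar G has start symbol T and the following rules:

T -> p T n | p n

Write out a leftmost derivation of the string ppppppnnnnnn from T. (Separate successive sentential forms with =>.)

T => pTn => ppTnn => pppTnnn => ppppTnnnn => pppppTnnnnn => ppppppnnnnnn

T => pTn   [T -> p T n]
pTn => ppTnn   [T -> p T n]
ppTnn => pppTnnn   [T -> p T n]
pppTnnn => ppppTnnnn   [T -> p T n]
ppppTnnnn => pppppTnnnnn   [T -> p T n]
pppppTnnnnn => ppppppnnnnnn   [T -> p n]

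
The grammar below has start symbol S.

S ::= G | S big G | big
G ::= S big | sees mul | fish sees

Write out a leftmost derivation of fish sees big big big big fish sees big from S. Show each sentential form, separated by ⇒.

S ⇒ S big G ⇒ G big G ⇒ S big big G ⇒ G big big G ⇒ fish sees big big G ⇒ fish sees big big S big ⇒ fish sees big big S big G big ⇒ fish sees big big big big G big ⇒ fish sees big big big big fish sees big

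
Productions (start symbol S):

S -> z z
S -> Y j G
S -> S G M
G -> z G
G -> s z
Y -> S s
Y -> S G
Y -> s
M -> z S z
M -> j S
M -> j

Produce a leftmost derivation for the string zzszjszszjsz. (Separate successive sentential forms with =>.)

S => YjG   [S -> Y j G]
YjG => SGjG   [Y -> S G]
SGjG => YjGGjG   [S -> Y j G]
YjGGjG => SGjGGjG   [Y -> S G]
SGjGGjG => zzGjGGjG   [S -> z z]
zzGjGGjG => zzszjGGjG   [G -> s z]
zzszjGGjG => zzszjszGjG   [G -> s z]
zzszjszGjG => zzszjszszjG   [G -> s z]
zzszjszszjG => zzszjszszjsz   [G -> s z]

S=>YjG=>SGjG=>YjGGjG=>SGjGGjG=>zzGjGGjG=>zzszjGGjG=>zzszjszGjG=>zzszjszszjG=>zzszjszszjsz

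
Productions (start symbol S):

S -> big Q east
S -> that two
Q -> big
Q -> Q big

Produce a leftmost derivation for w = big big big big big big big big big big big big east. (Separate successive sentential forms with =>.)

S => big Q east   [S -> big Q east]
big Q east => big Q big east   [Q -> Q big]
big Q big east => big Q big big east   [Q -> Q big]
big Q big big east => big Q big big big east   [Q -> Q big]
big Q big big big east => big Q big big big big east   [Q -> Q big]
big Q big big big big east => big Q big big big big big east   [Q -> Q big]
big Q big big big big big east => big Q big big big big big big east   [Q -> Q big]
big Q big big big big big big east => big Q big big big big big big big east   [Q -> Q big]
big Q big big big big big big big east => big Q big big big big big big big big east   [Q -> Q big]
big Q big big big big big big big big east => big Q big big big big big big big big big east   [Q -> Q big]
big Q big big big big big big big big big east => big Q big big big big big big big big big big east   [Q -> Q big]
big Q big big big big big big big big big big east => big big big big big big big big big big big big east   [Q -> big]

S => big Q east => big Q big east => big Q big big east => big Q big big big east => big Q big big big big east => big Q big big big big big east => big Q big big big big big big east => big Q big big big big big big big east => big Q big big big big big big big big east => big Q big big big big big big big big big east => big Q big big big big big big big big big big east => big big big big big big big big big big big big east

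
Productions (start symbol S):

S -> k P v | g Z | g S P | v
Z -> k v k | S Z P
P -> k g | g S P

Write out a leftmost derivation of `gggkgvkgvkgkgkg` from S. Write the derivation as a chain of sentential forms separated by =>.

S=>gSP=>ggSPP=>gggSPPP=>gggkPvPPP=>gggkgSPvPPP=>gggkgvPvPPP=>gggkgvkgvPPP=>gggkgvkgvkgPP=>gggkgvkgvkgkgP=>gggkgvkgvkgkgkg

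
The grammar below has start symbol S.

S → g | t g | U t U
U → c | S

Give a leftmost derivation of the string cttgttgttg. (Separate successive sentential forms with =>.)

S => UtU   [S → U t U]
UtU => StU   [U → S]
StU => UtUtU   [S → U t U]
UtUtU => ctUtU   [U → c]
ctUtU => ctStU   [U → S]
ctStU => ctUtUtU   [S → U t U]
ctUtUtU => ctStUtU   [U → S]
ctStUtU => cttgtUtU   [S → t g]
cttgtUtU => cttgtStU   [U → S]
cttgtStU => cttgttgtU   [S → t g]
cttgttgtU => cttgttgtS   [U → S]
cttgttgtS => cttgttgttg   [S → t g]

S => UtU => StU => UtUtU => ctUtU => ctStU => ctUtUtU => ctStUtU => cttgtUtU => cttgtStU => cttgttgtU => cttgttgtS => cttgttgttg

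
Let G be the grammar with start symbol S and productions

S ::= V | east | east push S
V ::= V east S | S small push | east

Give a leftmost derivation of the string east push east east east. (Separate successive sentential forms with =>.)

S => east push S   [S ::= east push S]
east push S => east push V   [S ::= V]
east push V => east push V east S   [V ::= V east S]
east push V east S => east push east east S   [V ::= east]
east push east east S => east push east east east   [S ::= east]

S => east push S => east push V => east push V east S => east push east east S => east push east east east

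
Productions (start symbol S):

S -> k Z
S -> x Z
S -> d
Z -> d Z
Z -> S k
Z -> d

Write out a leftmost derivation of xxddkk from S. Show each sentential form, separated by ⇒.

S ⇒ xZ ⇒ xSk ⇒ xxZk ⇒ xxdZk ⇒ xxdSkk ⇒ xxddkk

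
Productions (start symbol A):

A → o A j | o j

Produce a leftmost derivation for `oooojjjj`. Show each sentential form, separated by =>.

A => oAj => ooAjj => oooAjjj => oooojjjj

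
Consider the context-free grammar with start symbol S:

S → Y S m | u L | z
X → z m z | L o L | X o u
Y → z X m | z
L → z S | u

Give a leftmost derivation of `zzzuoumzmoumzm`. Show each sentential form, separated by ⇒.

S ⇒ YSm ⇒ zXmSm ⇒ zLoLmSm ⇒ zzSoLmSm ⇒ zzYSmoLmSm ⇒ zzzXmSmoLmSm ⇒ zzzLoLmSmoLmSm ⇒ zzzuoLmSmoLmSm ⇒ zzzuoumSmoLmSm ⇒ zzzuoumzmoLmSm ⇒ zzzuoumzmoumSm ⇒ zzzuoumzmoumzm

S ⇒ YSm   [S → Y S m]
YSm ⇒ zXmSm   [Y → z X m]
zXmSm ⇒ zLoLmSm   [X → L o L]
zLoLmSm ⇒ zzSoLmSm   [L → z S]
zzSoLmSm ⇒ zzYSmoLmSm   [S → Y S m]
zzYSmoLmSm ⇒ zzzXmSmoLmSm   [Y → z X m]
zzzXmSmoLmSm ⇒ zzzLoLmSmoLmSm   [X → L o L]
zzzLoLmSmoLmSm ⇒ zzzuoLmSmoLmSm   [L → u]
zzzuoLmSmoLmSm ⇒ zzzuoumSmoLmSm   [L → u]
zzzuoumSmoLmSm ⇒ zzzuoumzmoLmSm   [S → z]
zzzuoumzmoLmSm ⇒ zzzuoumzmoumSm   [L → u]
zzzuoumzmoumSm ⇒ zzzuoumzmoumzm   [S → z]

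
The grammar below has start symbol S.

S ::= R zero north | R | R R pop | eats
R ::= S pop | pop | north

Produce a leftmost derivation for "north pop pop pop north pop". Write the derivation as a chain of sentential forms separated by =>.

S => R R pop   [S ::= R R pop]
R R pop => S pop R pop   [R ::= S pop]
S pop R pop => R R pop pop R pop   [S ::= R R pop]
R R pop pop R pop => north R pop pop R pop   [R ::= north]
north R pop pop R pop => north pop pop pop R pop   [R ::= pop]
north pop pop pop R pop => north pop pop pop north pop   [R ::= north]

S => R R pop => S pop R pop => R R pop pop R pop => north R pop pop R pop => north pop pop pop R pop => north pop pop pop north pop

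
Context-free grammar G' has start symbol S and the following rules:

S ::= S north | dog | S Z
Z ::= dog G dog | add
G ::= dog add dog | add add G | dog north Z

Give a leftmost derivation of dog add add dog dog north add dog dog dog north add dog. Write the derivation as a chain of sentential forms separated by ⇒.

S ⇒ S Z ⇒ S Z Z ⇒ S Z Z Z ⇒ S Z Z Z Z ⇒ dog Z Z Z Z ⇒ dog add Z Z Z ⇒ dog add add Z Z ⇒ dog add add dog G dog Z ⇒ dog add add dog dog north Z dog Z ⇒ dog add add dog dog north add dog Z ⇒ dog add add dog dog north add dog dog G dog ⇒ dog add add dog dog north add dog dog dog north Z dog ⇒ dog add add dog dog north add dog dog dog north add dog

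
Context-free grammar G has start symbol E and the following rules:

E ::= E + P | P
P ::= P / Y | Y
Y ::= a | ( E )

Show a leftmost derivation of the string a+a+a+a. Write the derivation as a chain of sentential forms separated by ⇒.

E⇒E+P⇒E+P+P⇒E+P+P+P⇒P+P+P+P⇒Y+P+P+P⇒a+P+P+P⇒a+Y+P+P⇒a+a+P+P⇒a+a+Y+P⇒a+a+a+P⇒a+a+a+Y⇒a+a+a+a

E ⇒ E+P   [E ::= E + P]
E+P ⇒ E+P+P   [E ::= E + P]
E+P+P ⇒ E+P+P+P   [E ::= E + P]
E+P+P+P ⇒ P+P+P+P   [E ::= P]
P+P+P+P ⇒ Y+P+P+P   [P ::= Y]
Y+P+P+P ⇒ a+P+P+P   [Y ::= a]
a+P+P+P ⇒ a+Y+P+P   [P ::= Y]
a+Y+P+P ⇒ a+a+P+P   [Y ::= a]
a+a+P+P ⇒ a+a+Y+P   [P ::= Y]
a+a+Y+P ⇒ a+a+a+P   [Y ::= a]
a+a+a+P ⇒ a+a+a+Y   [P ::= Y]
a+a+a+Y ⇒ a+a+a+a   [Y ::= a]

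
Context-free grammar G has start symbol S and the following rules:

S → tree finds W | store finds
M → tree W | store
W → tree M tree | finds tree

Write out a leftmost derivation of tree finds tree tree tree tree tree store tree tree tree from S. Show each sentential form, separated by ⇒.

S ⇒ tree finds W ⇒ tree finds tree M tree ⇒ tree finds tree tree W tree ⇒ tree finds tree tree tree M tree tree ⇒ tree finds tree tree tree tree W tree tree ⇒ tree finds tree tree tree tree tree M tree tree tree ⇒ tree finds tree tree tree tree tree store tree tree tree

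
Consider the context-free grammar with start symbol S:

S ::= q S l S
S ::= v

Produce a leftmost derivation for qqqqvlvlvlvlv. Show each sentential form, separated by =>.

S => qSlS   [S ::= q S l S]
qSlS => qqSlSlS   [S ::= q S l S]
qqSlSlS => qqqSlSlSlS   [S ::= q S l S]
qqqSlSlSlS => qqqqSlSlSlSlS   [S ::= q S l S]
qqqqSlSlSlSlS => qqqqvlSlSlSlS   [S ::= v]
qqqqvlSlSlSlS => qqqqvlvlSlSlS   [S ::= v]
qqqqvlvlSlSlS => qqqqvlvlvlSlS   [S ::= v]
qqqqvlvlvlSlS => qqqqvlvlvlvlS   [S ::= v]
qqqqvlvlvlvlS => qqqqvlvlvlvlv   [S ::= v]

S => qSlS => qqSlSlS => qqqSlSlSlS => qqqqSlSlSlSlS => qqqqvlSlSlSlS => qqqqvlvlSlSlS => qqqqvlvlvlSlS => qqqqvlvlvlvlS => qqqqvlvlvlvlv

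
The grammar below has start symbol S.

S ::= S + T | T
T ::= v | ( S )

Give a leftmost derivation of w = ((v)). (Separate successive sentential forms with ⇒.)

S ⇒ T ⇒ (S) ⇒ (T) ⇒ ((S)) ⇒ ((T)) ⇒ ((v))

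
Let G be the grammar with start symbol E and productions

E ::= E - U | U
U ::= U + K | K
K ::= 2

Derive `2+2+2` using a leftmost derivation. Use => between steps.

E => U   [E ::= U]
U => U+K   [U ::= U + K]
U+K => U+K+K   [U ::= U + K]
U+K+K => K+K+K   [U ::= K]
K+K+K => 2+K+K   [K ::= 2]
2+K+K => 2+2+K   [K ::= 2]
2+2+K => 2+2+2   [K ::= 2]

E=>U=>U+K=>U+K+K=>K+K+K=>2+K+K=>2+2+K=>2+2+2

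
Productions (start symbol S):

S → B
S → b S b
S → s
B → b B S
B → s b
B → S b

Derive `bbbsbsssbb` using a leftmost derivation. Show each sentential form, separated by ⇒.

S⇒B⇒Sb⇒Bb⇒Sbb⇒Bbb⇒bBSbb⇒bbBSSbb⇒bbbBSSSbb⇒bbbsbSSSbb⇒bbbsbsSSbb⇒bbbsbssSbb⇒bbbsbsssbb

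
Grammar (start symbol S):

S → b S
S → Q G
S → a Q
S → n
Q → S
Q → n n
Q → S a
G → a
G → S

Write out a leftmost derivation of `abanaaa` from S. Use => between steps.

S => aQ => aSa => abSa => abaQa => abaSaa => abaQGaa => abaSGaa => abanGaa => abanaaa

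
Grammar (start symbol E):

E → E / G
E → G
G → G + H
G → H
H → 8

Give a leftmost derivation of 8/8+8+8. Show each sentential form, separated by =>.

E => E/G => G/G => H/G => 8/G => 8/G+H => 8/G+H+H => 8/H+H+H => 8/8+H+H => 8/8+8+H => 8/8+8+8

E => E/G   [E → E / G]
E/G => G/G   [E → G]
G/G => H/G   [G → H]
H/G => 8/G   [H → 8]
8/G => 8/G+H   [G → G + H]
8/G+H => 8/G+H+H   [G → G + H]
8/G+H+H => 8/H+H+H   [G → H]
8/H+H+H => 8/8+H+H   [H → 8]
8/8+H+H => 8/8+8+H   [H → 8]
8/8+8+H => 8/8+8+8   [H → 8]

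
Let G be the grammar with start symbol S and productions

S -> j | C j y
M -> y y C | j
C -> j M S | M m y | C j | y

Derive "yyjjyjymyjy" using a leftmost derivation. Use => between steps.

S => Cjy   [S -> C j y]
Cjy => Mmyjy   [C -> M m y]
Mmyjy => yyCmyjy   [M -> y y C]
yyCmyjy => yyjMSmyjy   [C -> j M S]
yyjMSmyjy => yyjjSmyjy   [M -> j]
yyjjSmyjy => yyjjCjymyjy   [S -> C j y]
yyjjCjymyjy => yyjjyjymyjy   [C -> y]

S=>Cjy=>Mmyjy=>yyCmyjy=>yyjMSmyjy=>yyjjSmyjy=>yyjjCjymyjy=>yyjjyjymyjy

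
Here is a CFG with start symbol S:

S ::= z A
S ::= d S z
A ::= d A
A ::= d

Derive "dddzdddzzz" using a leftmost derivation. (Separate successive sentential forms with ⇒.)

S ⇒ dSz   [S ::= d S z]
dSz ⇒ ddSzz   [S ::= d S z]
ddSzz ⇒ dddSzzz   [S ::= d S z]
dddSzzz ⇒ dddzAzzz   [S ::= z A]
dddzAzzz ⇒ dddzdAzzz   [A ::= d A]
dddzdAzzz ⇒ dddzddAzzz   [A ::= d A]
dddzddAzzz ⇒ dddzdddzzz   [A ::= d]

S ⇒ dSz ⇒ ddSzz ⇒ dddSzzz ⇒ dddzAzzz ⇒ dddzdAzzz ⇒ dddzddAzzz ⇒ dddzdddzzz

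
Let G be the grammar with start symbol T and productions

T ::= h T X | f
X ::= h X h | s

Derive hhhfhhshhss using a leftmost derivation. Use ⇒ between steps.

T⇒hTX⇒hhTXX⇒hhhTXXX⇒hhhfXXX⇒hhhfhXhXX⇒hhhfhhXhhXX⇒hhhfhhshhXX⇒hhhfhhshhsX⇒hhhfhhshhss

T ⇒ hTX   [T ::= h T X]
hTX ⇒ hhTXX   [T ::= h T X]
hhTXX ⇒ hhhTXXX   [T ::= h T X]
hhhTXXX ⇒ hhhfXXX   [T ::= f]
hhhfXXX ⇒ hhhfhXhXX   [X ::= h X h]
hhhfhXhXX ⇒ hhhfhhXhhXX   [X ::= h X h]
hhhfhhXhhXX ⇒ hhhfhhshhXX   [X ::= s]
hhhfhhshhXX ⇒ hhhfhhshhsX   [X ::= s]
hhhfhhshhsX ⇒ hhhfhhshhss   [X ::= s]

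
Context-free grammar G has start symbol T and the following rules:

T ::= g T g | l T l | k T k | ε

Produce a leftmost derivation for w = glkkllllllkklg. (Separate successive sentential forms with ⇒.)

T ⇒ gTg ⇒ glTlg ⇒ glkTklg ⇒ glkkTkklg ⇒ glkklTlkklg ⇒ glkkllTllkklg ⇒ glkklllTlllkklg ⇒ glkkllllllkklg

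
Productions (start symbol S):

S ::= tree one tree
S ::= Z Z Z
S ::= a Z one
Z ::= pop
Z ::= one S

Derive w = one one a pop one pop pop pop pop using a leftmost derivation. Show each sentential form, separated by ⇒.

S ⇒ Z Z Z ⇒ one S Z Z ⇒ one Z Z Z Z Z ⇒ one one S Z Z Z Z ⇒ one one a Z one Z Z Z Z ⇒ one one a pop one Z Z Z Z ⇒ one one a pop one pop Z Z Z ⇒ one one a pop one pop pop Z Z ⇒ one one a pop one pop pop pop Z ⇒ one one a pop one pop pop pop pop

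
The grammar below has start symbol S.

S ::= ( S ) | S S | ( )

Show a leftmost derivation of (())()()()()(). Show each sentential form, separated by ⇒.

S⇒SS⇒SSS⇒SSSS⇒SSSSS⇒SSSSSS⇒(S)SSSSS⇒(())SSSSS⇒(())()SSSS⇒(())()()SSS⇒(())()()()SS⇒(())()()()()S⇒(())()()()()()

S ⇒ SS   [S ::= S S]
SS ⇒ SSS   [S ::= S S]
SSS ⇒ SSSS   [S ::= S S]
SSSS ⇒ SSSSS   [S ::= S S]
SSSSS ⇒ SSSSSS   [S ::= S S]
SSSSSS ⇒ (S)SSSSS   [S ::= ( S )]
(S)SSSSS ⇒ (())SSSSS   [S ::= ( )]
(())SSSSS ⇒ (())()SSSS   [S ::= ( )]
(())()SSSS ⇒ (())()()SSS   [S ::= ( )]
(())()()SSS ⇒ (())()()()SS   [S ::= ( )]
(())()()()SS ⇒ (())()()()()S   [S ::= ( )]
(())()()()()S ⇒ (())()()()()()   [S ::= ( )]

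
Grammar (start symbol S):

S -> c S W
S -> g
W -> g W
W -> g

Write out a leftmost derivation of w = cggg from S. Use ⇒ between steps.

S⇒cSW⇒cgW⇒cggW⇒cggg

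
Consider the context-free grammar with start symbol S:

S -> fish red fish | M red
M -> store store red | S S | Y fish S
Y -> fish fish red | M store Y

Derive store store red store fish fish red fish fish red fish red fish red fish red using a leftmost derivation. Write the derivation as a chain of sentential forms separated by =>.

S => M red => S S red => M red S red => Y fish S red S red => M store Y fish S red S red => store store red store Y fish S red S red => store store red store fish fish red fish S red S red => store store red store fish fish red fish fish red fish red S red => store store red store fish fish red fish fish red fish red fish red fish red

S => M red   [S -> M red]
M red => S S red   [M -> S S]
S S red => M red S red   [S -> M red]
M red S red => Y fish S red S red   [M -> Y fish S]
Y fish S red S red => M store Y fish S red S red   [Y -> M store Y]
M store Y fish S red S red => store store red store Y fish S red S red   [M -> store store red]
store store red store Y fish S red S red => store store red store fish fish red fish S red S red   [Y -> fish fish red]
store store red store fish fish red fish S red S red => store store red store fish fish red fish fish red fish red S red   [S -> fish red fish]
store store red store fish fish red fish fish red fish red S red => store store red store fish fish red fish fish red fish red fish red fish red   [S -> fish red fish]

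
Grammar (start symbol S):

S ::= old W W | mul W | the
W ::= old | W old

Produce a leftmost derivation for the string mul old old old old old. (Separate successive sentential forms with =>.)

S => mul W => mul W old => mul W old old => mul W old old old => mul W old old old old => mul old old old old old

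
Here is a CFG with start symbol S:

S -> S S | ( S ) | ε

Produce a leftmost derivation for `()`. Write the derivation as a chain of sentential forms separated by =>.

S => SS => (S)S => ()S => ()

S => SS   [S -> S S]
SS => (S)S   [S -> ( S )]
(S)S => ()S   [S -> ε]
()S => ()   [S -> ε]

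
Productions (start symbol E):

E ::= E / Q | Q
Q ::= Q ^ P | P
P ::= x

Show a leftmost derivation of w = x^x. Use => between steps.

E => Q => Q^P => P^P => x^P => x^x

E => Q   [E ::= Q]
Q => Q^P   [Q ::= Q ^ P]
Q^P => P^P   [Q ::= P]
P^P => x^P   [P ::= x]
x^P => x^x   [P ::= x]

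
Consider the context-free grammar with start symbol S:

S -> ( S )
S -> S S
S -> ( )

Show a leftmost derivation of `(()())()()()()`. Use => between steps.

S => SS => SSS => SSSS => SSSSS => (S)SSSS => (SS)SSSS => (()S)SSSS => (()())SSSS => (()())()SSS => (()())()()SS => (()())()()()S => (()())()()()()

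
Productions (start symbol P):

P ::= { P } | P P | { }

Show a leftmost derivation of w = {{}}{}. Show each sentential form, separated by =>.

P => PP   [P ::= P P]
PP => {P}P   [P ::= { P }]
{P}P => {{}}P   [P ::= { }]
{{}}P => {{}}{}   [P ::= { }]

P=>PP=>{P}P=>{{}}P=>{{}}{}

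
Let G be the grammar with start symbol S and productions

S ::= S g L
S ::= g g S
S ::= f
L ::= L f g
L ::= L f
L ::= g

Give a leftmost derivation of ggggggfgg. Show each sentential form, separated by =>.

S => SgL => ggSgL => ggggSgL => ggggggSgL => ggggggfgL => ggggggfgg

S => SgL   [S ::= S g L]
SgL => ggSgL   [S ::= g g S]
ggSgL => ggggSgL   [S ::= g g S]
ggggSgL => ggggggSgL   [S ::= g g S]
ggggggSgL => ggggggfgL   [S ::= f]
ggggggfgL => ggggggfgg   [L ::= g]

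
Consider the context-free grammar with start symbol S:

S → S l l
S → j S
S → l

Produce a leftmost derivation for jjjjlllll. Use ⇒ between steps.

S ⇒ Sll   [S → S l l]
Sll ⇒ jSll   [S → j S]
jSll ⇒ jjSll   [S → j S]
jjSll ⇒ jjjSll   [S → j S]
jjjSll ⇒ jjjjSll   [S → j S]
jjjjSll ⇒ jjjjSllll   [S → S l l]
jjjjSllll ⇒ jjjjlllll   [S → l]

S ⇒ Sll ⇒ jSll ⇒ jjSll ⇒ jjjSll ⇒ jjjjSll ⇒ jjjjSllll ⇒ jjjjlllll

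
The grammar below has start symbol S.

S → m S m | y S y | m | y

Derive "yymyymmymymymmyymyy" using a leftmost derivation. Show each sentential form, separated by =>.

S => ySy => yySyy => yymSmyy => yymySymyy => yymyySyymyy => yymyymSmyymyy => yymyymmSmmyymyy => yymyymmySymmyymyy => yymyymmymSmymmyymyy => yymyymmymymymmyymyy

S => ySy   [S → y S y]
ySy => yySyy   [S → y S y]
yySyy => yymSmyy   [S → m S m]
yymSmyy => yymySymyy   [S → y S y]
yymySymyy => yymyySyymyy   [S → y S y]
yymyySyymyy => yymyymSmyymyy   [S → m S m]
yymyymSmyymyy => yymyymmSmmyymyy   [S → m S m]
yymyymmSmmyymyy => yymyymmySymmyymyy   [S → y S y]
yymyymmySymmyymyy => yymyymmymSmymmyymyy   [S → m S m]
yymyymmymSmymmyymyy => yymyymmymymymmyymyy   [S → y]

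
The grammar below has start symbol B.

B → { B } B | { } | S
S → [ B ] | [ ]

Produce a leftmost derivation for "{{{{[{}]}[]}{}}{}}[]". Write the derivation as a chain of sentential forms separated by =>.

B => {B}B   [B → { B } B]
{B}B => {{B}B}B   [B → { B } B]
{{B}B}B => {{{B}B}B}B   [B → { B } B]
{{{B}B}B}B => {{{{B}B}B}B}B   [B → { B } B]
{{{{B}B}B}B}B => {{{{S}B}B}B}B   [B → S]
{{{{S}B}B}B}B => {{{{[B]}B}B}B}B   [S → [ B ]]
{{{{[B]}B}B}B}B => {{{{[{}]}B}B}B}B   [B → { }]
{{{{[{}]}B}B}B}B => {{{{[{}]}S}B}B}B   [B → S]
{{{{[{}]}S}B}B}B => {{{{[{}]}[]}B}B}B   [S → [ ]]
{{{{[{}]}[]}B}B}B => {{{{[{}]}[]}{}}B}B   [B → { }]
{{{{[{}]}[]}{}}B}B => {{{{[{}]}[]}{}}{}}B   [B → { }]
{{{{[{}]}[]}{}}{}}B => {{{{[{}]}[]}{}}{}}S   [B → S]
{{{{[{}]}[]}{}}{}}S => {{{{[{}]}[]}{}}{}}[]   [S → [ ]]

B => {B}B => {{B}B}B => {{{B}B}B}B => {{{{B}B}B}B}B => {{{{S}B}B}B}B => {{{{[B]}B}B}B}B => {{{{[{}]}B}B}B}B => {{{{[{}]}S}B}B}B => {{{{[{}]}[]}B}B}B => {{{{[{}]}[]}{}}B}B => {{{{[{}]}[]}{}}{}}B => {{{{[{}]}[]}{}}{}}S => {{{{[{}]}[]}{}}{}}[]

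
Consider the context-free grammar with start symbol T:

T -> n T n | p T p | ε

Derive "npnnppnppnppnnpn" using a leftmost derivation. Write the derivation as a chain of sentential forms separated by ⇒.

T ⇒ nTn ⇒ npTpn ⇒ npnTnpn ⇒ npnnTnnpn ⇒ npnnpTpnnpn ⇒ npnnppTppnnpn ⇒ npnnppnTnppnnpn ⇒ npnnppnpTpnppnnpn ⇒ npnnppnppnppnnpn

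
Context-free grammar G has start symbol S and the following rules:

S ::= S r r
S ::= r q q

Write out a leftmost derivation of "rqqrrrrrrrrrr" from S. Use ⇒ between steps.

S ⇒ Srr ⇒ Srrrr ⇒ Srrrrrr ⇒ Srrrrrrrr ⇒ Srrrrrrrrrr ⇒ rqqrrrrrrrrrr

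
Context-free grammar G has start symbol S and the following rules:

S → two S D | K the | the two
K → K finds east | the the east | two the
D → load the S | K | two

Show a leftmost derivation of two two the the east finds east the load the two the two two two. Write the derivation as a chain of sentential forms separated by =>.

S => two S D => two two S D D => two two K the D D => two two K finds east the D D => two two the the east finds east the D D => two two the the east finds east the load the S D => two two the the east finds east the load the two S D D => two two the the east finds east the load the two the two D D => two two the the east finds east the load the two the two two D => two two the the east finds east the load the two the two two two

S => two S D   [S → two S D]
two S D => two two S D D   [S → two S D]
two two S D D => two two K the D D   [S → K the]
two two K the D D => two two K finds east the D D   [K → K finds east]
two two K finds east the D D => two two the the east finds east the D D   [K → the the east]
two two the the east finds east the D D => two two the the east finds east the load the S D   [D → load the S]
two two the the east finds east the load the S D => two two the the east finds east the load the two S D D   [S → two S D]
two two the the east finds east the load the two S D D => two two the the east finds east the load the two the two D D   [S → the two]
two two the the east finds east the load the two the two D D => two two the the east finds east the load the two the two two D   [D → two]
two two the the east finds east the load the two the two two D => two two the the east finds east the load the two the two two two   [D → two]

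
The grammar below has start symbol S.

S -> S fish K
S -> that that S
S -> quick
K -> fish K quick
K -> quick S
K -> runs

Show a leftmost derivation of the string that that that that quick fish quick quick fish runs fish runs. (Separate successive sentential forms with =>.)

S => S fish K   [S -> S fish K]
S fish K => that that S fish K   [S -> that that S]
that that S fish K => that that S fish K fish K   [S -> S fish K]
that that S fish K fish K => that that that that S fish K fish K   [S -> that that S]
that that that that S fish K fish K => that that that that S fish K fish K fish K   [S -> S fish K]
that that that that S fish K fish K fish K => that that that that quick fish K fish K fish K   [S -> quick]
that that that that quick fish K fish K fish K => that that that that quick fish quick S fish K fish K   [K -> quick S]
that that that that quick fish quick S fish K fish K => that that that that quick fish quick quick fish K fish K   [S -> quick]
that that that that quick fish quick quick fish K fish K => that that that that quick fish quick quick fish runs fish K   [K -> runs]
that that that that quick fish quick quick fish runs fish K => that that that that quick fish quick quick fish runs fish runs   [K -> runs]

S => S fish K => that that S fish K => that that S fish K fish K => that that that that S fish K fish K => that that that that S fish K fish K fish K => that that that that quick fish K fish K fish K => that that that that quick fish quick S fish K fish K => that that that that quick fish quick quick fish K fish K => that that that that quick fish quick quick fish runs fish K => that that that that quick fish quick quick fish runs fish runs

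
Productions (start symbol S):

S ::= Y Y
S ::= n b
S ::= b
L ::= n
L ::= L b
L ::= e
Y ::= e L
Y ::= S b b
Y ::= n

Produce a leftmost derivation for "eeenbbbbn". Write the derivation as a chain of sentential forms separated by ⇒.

S ⇒ YY   [S ::= Y Y]
YY ⇒ SbbY   [Y ::= S b b]
SbbY ⇒ YYbbY   [S ::= Y Y]
YYbbY ⇒ eLYbbY   [Y ::= e L]
eLYbbY ⇒ eeYbbY   [L ::= e]
eeYbbY ⇒ eeeLbbY   [Y ::= e L]
eeeLbbY ⇒ eeeLbbbY   [L ::= L b]
eeeLbbbY ⇒ eeeLbbbbY   [L ::= L b]
eeeLbbbbY ⇒ eeenbbbbY   [L ::= n]
eeenbbbbY ⇒ eeenbbbbn   [Y ::= n]

S ⇒ YY ⇒ SbbY ⇒ YYbbY ⇒ eLYbbY ⇒ eeYbbY ⇒ eeeLbbY ⇒ eeeLbbbY ⇒ eeeLbbbbY ⇒ eeenbbbbY ⇒ eeenbbbbn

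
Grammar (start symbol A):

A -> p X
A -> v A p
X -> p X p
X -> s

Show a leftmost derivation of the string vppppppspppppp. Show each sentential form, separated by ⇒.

A ⇒ vAp   [A -> v A p]
vAp ⇒ vpXp   [A -> p X]
vpXp ⇒ vppXpp   [X -> p X p]
vppXpp ⇒ vpppXppp   [X -> p X p]
vpppXppp ⇒ vppppXpppp   [X -> p X p]
vppppXpppp ⇒ vpppppXppppp   [X -> p X p]
vpppppXppppp ⇒ vppppppXpppppp   [X -> p X p]
vppppppXpppppp ⇒ vppppppspppppp   [X -> s]

A⇒vAp⇒vpXp⇒vppXpp⇒vpppXppp⇒vppppXpppp⇒vpppppXppppp⇒vppppppXpppppp⇒vppppppspppppp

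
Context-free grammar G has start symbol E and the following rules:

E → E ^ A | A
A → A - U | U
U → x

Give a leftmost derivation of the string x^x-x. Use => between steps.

E=>E^A=>A^A=>U^A=>x^A=>x^A-U=>x^U-U=>x^x-U=>x^x-x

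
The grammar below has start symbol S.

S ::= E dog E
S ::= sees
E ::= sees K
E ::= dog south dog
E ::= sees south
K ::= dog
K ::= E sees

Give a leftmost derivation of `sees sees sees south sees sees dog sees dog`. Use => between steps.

S => E dog E => sees K dog E => sees E sees dog E => sees sees K sees dog E => sees sees E sees sees dog E => sees sees sees south sees sees dog E => sees sees sees south sees sees dog sees K => sees sees sees south sees sees dog sees dog

S => E dog E   [S ::= E dog E]
E dog E => sees K dog E   [E ::= sees K]
sees K dog E => sees E sees dog E   [K ::= E sees]
sees E sees dog E => sees sees K sees dog E   [E ::= sees K]
sees sees K sees dog E => sees sees E sees sees dog E   [K ::= E sees]
sees sees E sees sees dog E => sees sees sees south sees sees dog E   [E ::= sees south]
sees sees sees south sees sees dog E => sees sees sees south sees sees dog sees K   [E ::= sees K]
sees sees sees south sees sees dog sees K => sees sees sees south sees sees dog sees dog   [K ::= dog]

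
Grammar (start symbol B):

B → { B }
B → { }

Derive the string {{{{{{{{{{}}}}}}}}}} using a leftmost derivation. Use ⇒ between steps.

B ⇒ {B} ⇒ {{B}} ⇒ {{{B}}} ⇒ {{{{B}}}} ⇒ {{{{{B}}}}} ⇒ {{{{{{B}}}}}} ⇒ {{{{{{{B}}}}}}} ⇒ {{{{{{{{B}}}}}}}} ⇒ {{{{{{{{{B}}}}}}}}} ⇒ {{{{{{{{{{}}}}}}}}}}

B ⇒ {B}   [B → { B }]
{B} ⇒ {{B}}   [B → { B }]
{{B}} ⇒ {{{B}}}   [B → { B }]
{{{B}}} ⇒ {{{{B}}}}   [B → { B }]
{{{{B}}}} ⇒ {{{{{B}}}}}   [B → { B }]
{{{{{B}}}}} ⇒ {{{{{{B}}}}}}   [B → { B }]
{{{{{{B}}}}}} ⇒ {{{{{{{B}}}}}}}   [B → { B }]
{{{{{{{B}}}}}}} ⇒ {{{{{{{{B}}}}}}}}   [B → { B }]
{{{{{{{{B}}}}}}}} ⇒ {{{{{{{{{B}}}}}}}}}   [B → { B }]
{{{{{{{{{B}}}}}}}}} ⇒ {{{{{{{{{{}}}}}}}}}}   [B → { }]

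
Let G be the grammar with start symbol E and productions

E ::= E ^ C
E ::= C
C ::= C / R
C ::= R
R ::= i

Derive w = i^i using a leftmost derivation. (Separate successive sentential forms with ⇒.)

E ⇒ E^C   [E ::= E ^ C]
E^C ⇒ C^C   [E ::= C]
C^C ⇒ R^C   [C ::= R]
R^C ⇒ i^C   [R ::= i]
i^C ⇒ i^R   [C ::= R]
i^R ⇒ i^i   [R ::= i]

E ⇒ E^C ⇒ C^C ⇒ R^C ⇒ i^C ⇒ i^R ⇒ i^i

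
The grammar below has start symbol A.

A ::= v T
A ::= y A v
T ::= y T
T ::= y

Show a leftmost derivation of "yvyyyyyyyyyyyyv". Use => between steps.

A => yAv   [A ::= y A v]
yAv => yvTv   [A ::= v T]
yvTv => yvyTv   [T ::= y T]
yvyTv => yvyyTv   [T ::= y T]
yvyyTv => yvyyyTv   [T ::= y T]
yvyyyTv => yvyyyyTv   [T ::= y T]
yvyyyyTv => yvyyyyyTv   [T ::= y T]
yvyyyyyTv => yvyyyyyyTv   [T ::= y T]
yvyyyyyyTv => yvyyyyyyyTv   [T ::= y T]
yvyyyyyyyTv => yvyyyyyyyyTv   [T ::= y T]
yvyyyyyyyyTv => yvyyyyyyyyyTv   [T ::= y T]
yvyyyyyyyyyTv => yvyyyyyyyyyyTv   [T ::= y T]
yvyyyyyyyyyyTv => yvyyyyyyyyyyyTv   [T ::= y T]
yvyyyyyyyyyyyTv => yvyyyyyyyyyyyyv   [T ::= y]

A => yAv => yvTv => yvyTv => yvyyTv => yvyyyTv => yvyyyyTv => yvyyyyyTv => yvyyyyyyTv => yvyyyyyyyTv => yvyyyyyyyyTv => yvyyyyyyyyyTv => yvyyyyyyyyyyTv => yvyyyyyyyyyyyTv => yvyyyyyyyyyyyyv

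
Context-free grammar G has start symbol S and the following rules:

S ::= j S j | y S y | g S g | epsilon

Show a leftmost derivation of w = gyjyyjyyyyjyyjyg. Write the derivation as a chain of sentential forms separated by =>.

S => gSg => gySyg => gyjSjyg => gyjySyjyg => gyjyySyyjyg => gyjyyjSjyyjyg => gyjyyjySyjyyjyg => gyjyyjyySyyjyyjyg => gyjyyjyyyyjyyjyg

S => gSg   [S ::= g S g]
gSg => gySyg   [S ::= y S y]
gySyg => gyjSjyg   [S ::= j S j]
gyjSjyg => gyjySyjyg   [S ::= y S y]
gyjySyjyg => gyjyySyyjyg   [S ::= y S y]
gyjyySyyjyg => gyjyyjSjyyjyg   [S ::= j S j]
gyjyyjSjyyjyg => gyjyyjySyjyyjyg   [S ::= y S y]
gyjyyjySyjyyjyg => gyjyyjyySyyjyyjyg   [S ::= y S y]
gyjyyjyySyyjyyjyg => gyjyyjyyyyjyyjyg   [S ::= epsilon]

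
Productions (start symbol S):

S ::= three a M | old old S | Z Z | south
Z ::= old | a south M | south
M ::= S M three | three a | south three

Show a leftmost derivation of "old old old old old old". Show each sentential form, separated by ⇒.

S ⇒ old old S ⇒ old old old old S ⇒ old old old old Z Z ⇒ old old old old old Z ⇒ old old old old old old

S ⇒ old old S   [S ::= old old S]
old old S ⇒ old old old old S   [S ::= old old S]
old old old old S ⇒ old old old old Z Z   [S ::= Z Z]
old old old old Z Z ⇒ old old old old old Z   [Z ::= old]
old old old old old Z ⇒ old old old old old old   [Z ::= old]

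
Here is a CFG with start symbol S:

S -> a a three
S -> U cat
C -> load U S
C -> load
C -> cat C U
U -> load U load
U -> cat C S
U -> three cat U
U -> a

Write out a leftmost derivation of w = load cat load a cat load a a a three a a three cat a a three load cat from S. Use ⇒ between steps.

S ⇒ U cat ⇒ load U load cat ⇒ load cat C S load cat ⇒ load cat load U S S load cat ⇒ load cat load a S S load cat ⇒ load cat load a U cat S load cat ⇒ load cat load a cat C S cat S load cat ⇒ load cat load a cat load U S S cat S load cat ⇒ load cat load a cat load a S S cat S load cat ⇒ load cat load a cat load a a a three S cat S load cat ⇒ load cat load a cat load a a a three a a three cat S load cat ⇒ load cat load a cat load a a a three a a three cat a a three load cat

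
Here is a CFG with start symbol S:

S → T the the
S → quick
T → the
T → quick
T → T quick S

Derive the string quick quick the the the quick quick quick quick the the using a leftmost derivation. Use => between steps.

S => T the the   [S → T the the]
T the the => T quick S the the   [T → T quick S]
T quick S the the => T quick S quick S the the   [T → T quick S]
T quick S quick S the the => T quick S quick S quick S the the   [T → T quick S]
T quick S quick S quick S the the => quick quick S quick S quick S the the   [T → quick]
quick quick S quick S quick S the the => quick quick T the the quick S quick S the the   [S → T the the]
quick quick T the the quick S quick S the the => quick quick the the the quick S quick S the the   [T → the]
quick quick the the the quick S quick S the the => quick quick the the the quick quick quick S the the   [S → quick]
quick quick the the the quick quick quick S the the => quick quick the the the quick quick quick quick the the   [S → quick]

S => T the the => T quick S the the => T quick S quick S the the => T quick S quick S quick S the the => quick quick S quick S quick S the the => quick quick T the the quick S quick S the the => quick quick the the the quick S quick S the the => quick quick the the the quick quick quick S the the => quick quick the the the quick quick quick quick the the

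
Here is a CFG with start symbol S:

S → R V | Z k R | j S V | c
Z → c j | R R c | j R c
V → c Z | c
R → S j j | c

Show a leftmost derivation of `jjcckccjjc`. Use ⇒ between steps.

S ⇒ jSV   [S → j S V]
jSV ⇒ jZkRV   [S → Z k R]
jZkRV ⇒ jjRckRV   [Z → j R c]
jjRckRV ⇒ jjcckRV   [R → c]
jjcckRV ⇒ jjcckSjjV   [R → S j j]
jjcckSjjV ⇒ jjcckRVjjV   [S → R V]
jjcckRVjjV ⇒ jjcckcVjjV   [R → c]
jjcckcVjjV ⇒ jjcckccjjV   [V → c]
jjcckccjjV ⇒ jjcckccjjc   [V → c]

S ⇒ jSV ⇒ jZkRV ⇒ jjRckRV ⇒ jjcckRV ⇒ jjcckSjjV ⇒ jjcckRVjjV ⇒ jjcckcVjjV ⇒ jjcckccjjV ⇒ jjcckccjjc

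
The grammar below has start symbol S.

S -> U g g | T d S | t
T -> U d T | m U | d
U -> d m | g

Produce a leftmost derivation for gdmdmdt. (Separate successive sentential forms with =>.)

S => TdS   [S -> T d S]
TdS => UdTdS   [T -> U d T]
UdTdS => gdTdS   [U -> g]
gdTdS => gdmUdS   [T -> m U]
gdmUdS => gdmdmdS   [U -> d m]
gdmdmdS => gdmdmdt   [S -> t]

S => TdS => UdTdS => gdTdS => gdmUdS => gdmdmdS => gdmdmdt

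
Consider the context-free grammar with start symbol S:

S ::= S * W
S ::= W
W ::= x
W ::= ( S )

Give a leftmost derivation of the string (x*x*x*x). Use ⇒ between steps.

S ⇒ W ⇒ (S) ⇒ (S*W) ⇒ (S*W*W) ⇒ (S*W*W*W) ⇒ (W*W*W*W) ⇒ (x*W*W*W) ⇒ (x*x*W*W) ⇒ (x*x*x*W) ⇒ (x*x*x*x)

S ⇒ W   [S ::= W]
W ⇒ (S)   [W ::= ( S )]
(S) ⇒ (S*W)   [S ::= S * W]
(S*W) ⇒ (S*W*W)   [S ::= S * W]
(S*W*W) ⇒ (S*W*W*W)   [S ::= S * W]
(S*W*W*W) ⇒ (W*W*W*W)   [S ::= W]
(W*W*W*W) ⇒ (x*W*W*W)   [W ::= x]
(x*W*W*W) ⇒ (x*x*W*W)   [W ::= x]
(x*x*W*W) ⇒ (x*x*x*W)   [W ::= x]
(x*x*x*W) ⇒ (x*x*x*x)   [W ::= x]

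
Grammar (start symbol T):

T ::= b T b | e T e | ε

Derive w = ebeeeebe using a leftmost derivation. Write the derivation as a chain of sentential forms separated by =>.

T => eTe => ebTbe => ebeTebe => ebeeTeebe => ebeeeebe

T => eTe   [T ::= e T e]
eTe => ebTbe   [T ::= b T b]
ebTbe => ebeTebe   [T ::= e T e]
ebeTebe => ebeeTeebe   [T ::= e T e]
ebeeTeebe => ebeeeebe   [T ::= ε]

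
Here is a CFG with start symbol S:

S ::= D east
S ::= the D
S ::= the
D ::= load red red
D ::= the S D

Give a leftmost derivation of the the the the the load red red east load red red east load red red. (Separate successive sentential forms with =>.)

S => the D => the the S D => the the D east D => the the the S D east D => the the the D east D east D => the the the the S D east D east D => the the the the the D east D east D => the the the the the load red red east D east D => the the the the the load red red east load red red east D => the the the the the load red red east load red red east load red red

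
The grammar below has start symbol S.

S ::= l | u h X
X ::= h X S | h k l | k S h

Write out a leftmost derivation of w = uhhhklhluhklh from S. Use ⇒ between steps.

S ⇒ uhX   [S ::= u h X]
uhX ⇒ uhhXS   [X ::= h X S]
uhhXS ⇒ uhhhXSS   [X ::= h X S]
uhhhXSS ⇒ uhhhkShSS   [X ::= k S h]
uhhhkShSS ⇒ uhhhklhSS   [S ::= l]
uhhhklhSS ⇒ uhhhklhlS   [S ::= l]
uhhhklhlS ⇒ uhhhklhluhX   [S ::= u h X]
uhhhklhluhX ⇒ uhhhklhluhkSh   [X ::= k S h]
uhhhklhluhkSh ⇒ uhhhklhluhklh   [S ::= l]

S ⇒ uhX ⇒ uhhXS ⇒ uhhhXSS ⇒ uhhhkShSS ⇒ uhhhklhSS ⇒ uhhhklhlS ⇒ uhhhklhluhX ⇒ uhhhklhluhkSh ⇒ uhhhklhluhklh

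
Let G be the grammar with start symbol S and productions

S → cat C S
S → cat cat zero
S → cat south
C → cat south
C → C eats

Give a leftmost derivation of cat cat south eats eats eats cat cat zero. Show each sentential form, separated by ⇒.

S ⇒ cat C S ⇒ cat C eats S ⇒ cat C eats eats S ⇒ cat C eats eats eats S ⇒ cat cat south eats eats eats S ⇒ cat cat south eats eats eats cat cat zero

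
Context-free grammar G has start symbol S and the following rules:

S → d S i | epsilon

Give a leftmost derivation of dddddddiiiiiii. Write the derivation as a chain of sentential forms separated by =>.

S => dSi => ddSii => dddSiii => ddddSiiii => dddddSiiiii => ddddddSiiiiii => dddddddSiiiiiii => dddddddiiiiiii

S => dSi   [S → d S i]
dSi => ddSii   [S → d S i]
ddSii => dddSiii   [S → d S i]
dddSiii => ddddSiiii   [S → d S i]
ddddSiiii => dddddSiiiii   [S → d S i]
dddddSiiiii => ddddddSiiiiii   [S → d S i]
ddddddSiiiiii => dddddddSiiiiiii   [S → d S i]
dddddddSiiiiiii => dddddddiiiiiii   [S → epsilon]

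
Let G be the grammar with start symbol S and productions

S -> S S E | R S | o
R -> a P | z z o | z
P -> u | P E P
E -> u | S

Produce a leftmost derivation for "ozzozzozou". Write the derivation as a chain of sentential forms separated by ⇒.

S ⇒ SSE ⇒ oSE ⇒ oRSE ⇒ ozzoSE ⇒ ozzoRSE ⇒ ozzozzoSE ⇒ ozzozzoRSE ⇒ ozzozzozSE ⇒ ozzozzozoE ⇒ ozzozzozou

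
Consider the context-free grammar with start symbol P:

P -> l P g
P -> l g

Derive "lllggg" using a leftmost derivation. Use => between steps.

P => lPg => llPgg => lllggg

P => lPg   [P -> l P g]
lPg => llPgg   [P -> l P g]
llPgg => lllggg   [P -> l g]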